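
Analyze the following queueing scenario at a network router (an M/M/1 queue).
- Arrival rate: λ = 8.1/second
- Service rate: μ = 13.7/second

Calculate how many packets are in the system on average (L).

ρ = λ/μ = 8.1/13.7 = 0.5912
For M/M/1: L = λ/(μ-λ)
L = 8.1/(13.7-8.1) = 8.1/5.60
L = 1.4464 packets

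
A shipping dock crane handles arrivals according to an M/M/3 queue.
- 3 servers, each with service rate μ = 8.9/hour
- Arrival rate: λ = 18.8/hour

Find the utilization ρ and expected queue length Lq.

Traffic intensity: ρ = λ/(cμ) = 18.8/(3×8.9) = 0.7041
Since ρ = 0.7041 < 1, system is stable.
Offered load a = λ/μ = cρ = 18.8/8.9 = 2.1124
P₀ = [ Σₙ₌₀^2 aⁿ/n! + a^3/(3!(1-ρ)) ]⁻¹
Σ = a^0/0! + a^1/1! + a^2/2! = 1.0000 + 2.1124 + 2.2310 = 5.3434
a^3/(3!(1-ρ)) = 9.4255/(6 × 0.29588) = 5.3093
P₀ = 1/(5.3434 + 5.3093) = 0.09387
Lq = P₀·a^3·ρ / (3!(1-ρ)²) = 0.093873 × 9.4255 × 0.70412 / (6 × 0.087545) = 1.1861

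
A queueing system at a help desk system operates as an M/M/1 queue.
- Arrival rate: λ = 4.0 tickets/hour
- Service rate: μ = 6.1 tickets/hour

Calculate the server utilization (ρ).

Server utilization: ρ = λ/μ
ρ = 4.0/6.1 = 0.6557
The server is busy 65.57% of the time.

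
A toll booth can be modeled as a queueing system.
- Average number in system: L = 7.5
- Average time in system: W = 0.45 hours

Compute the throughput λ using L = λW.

Little's Law: L = λW, so λ = L/W
λ = 7.5/0.45 = 16.6667 vehicles/hour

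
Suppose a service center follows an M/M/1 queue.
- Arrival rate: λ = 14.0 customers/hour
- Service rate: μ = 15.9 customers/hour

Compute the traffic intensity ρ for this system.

Server utilization: ρ = λ/μ
ρ = 14.0/15.9 = 0.8805
The server is busy 88.05% of the time.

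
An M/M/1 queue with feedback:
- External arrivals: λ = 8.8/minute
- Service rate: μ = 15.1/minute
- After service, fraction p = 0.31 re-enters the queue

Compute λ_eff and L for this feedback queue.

Effective arrival rate: λ_eff = λ/(1-p) = 8.8/(1-0.31) = 8.8/0.69 = 12.75362
ρ = λ_eff/μ = 12.75362/15.1 = 0.844611
L = ρ/(1-ρ) = 0.844611/(1-0.844611) = 5.4355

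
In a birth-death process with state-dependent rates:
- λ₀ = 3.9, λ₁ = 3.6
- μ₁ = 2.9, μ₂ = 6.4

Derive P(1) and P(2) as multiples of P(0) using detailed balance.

Balance equations:
State 0: λ₀P₀ = μ₁P₁ → P₁ = (λ₀/μ₁)P₀ = (3.9/2.9)P₀ = 1.3448P₀
State 1: P₂ = (λ₀λ₁)/(μ₁μ₂)P₀ = (3.9×3.6)/(2.9×6.4)P₀ = 0.7565P₀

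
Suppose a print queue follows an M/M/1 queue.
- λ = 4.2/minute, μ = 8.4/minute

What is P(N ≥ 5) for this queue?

ρ = λ/μ = 4.2/8.4 = 0.5000
P(N ≥ n) = ρⁿ
P(N ≥ 5) = 0.5000^5
P(N ≥ 5) = 0.03125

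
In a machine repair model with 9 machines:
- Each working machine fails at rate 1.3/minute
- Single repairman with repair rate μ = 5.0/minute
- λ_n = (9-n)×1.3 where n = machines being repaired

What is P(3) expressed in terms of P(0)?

P(3)/P(0) = ∏_{i=0}^{3-1} λ_i/μ_{i+1}
= (9-0)×1.3/5.0 × (9-1)×1.3/5.0 × (9-2)×1.3/5.0
= 8.8583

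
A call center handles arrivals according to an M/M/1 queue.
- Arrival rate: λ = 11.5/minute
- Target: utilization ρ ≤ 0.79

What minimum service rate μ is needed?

ρ = λ/μ, so μ = λ/ρ
μ ≥ 11.5/0.79 = 14.5570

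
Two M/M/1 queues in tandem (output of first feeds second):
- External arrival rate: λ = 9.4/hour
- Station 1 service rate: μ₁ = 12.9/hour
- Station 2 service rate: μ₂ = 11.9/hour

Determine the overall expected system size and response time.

By Jackson's theorem, each station behaves as independent M/M/1.
Station 1: ρ₁ = 9.4/12.9 = 0.7287, L₁ = ρ₁/(1-ρ₁) = λ/(μ₁-λ) = 9.4/3.50 = 2.6857
Station 2: ρ₂ = 9.4/11.9 = 0.7899, L₂ = ρ₂/(1-ρ₂) = λ/(μ₂-λ) = 9.4/2.50 = 3.7600
Total: L = L₁ + L₂ = 2.6857 + 3.7600 = 6.4457
W = L/λ = 6.4457/9.4 = 0.6857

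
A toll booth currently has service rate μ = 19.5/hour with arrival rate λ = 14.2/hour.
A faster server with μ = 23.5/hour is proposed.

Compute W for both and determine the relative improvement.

System 1: ρ₁ = 14.2/19.5 = 0.7282, W₁ = 1/(19.5-14.2) = 0.18868
System 2: ρ₂ = 14.2/23.5 = 0.6043, W₂ = 1/(23.5-14.2) = 0.10753
Improvement: (W₁-W₂)/W₁ = (0.18868-0.10753)/0.18868 = 43.01%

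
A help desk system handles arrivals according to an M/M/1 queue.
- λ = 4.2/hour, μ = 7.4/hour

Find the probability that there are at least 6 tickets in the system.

ρ = λ/μ = 4.2/7.4 = 0.56757
P(N ≥ n) = ρⁿ
P(N ≥ 6) = 0.56757^6
P(N ≥ 6) = 0.03343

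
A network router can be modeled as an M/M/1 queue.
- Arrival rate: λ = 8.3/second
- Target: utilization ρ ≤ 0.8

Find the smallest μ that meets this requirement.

ρ = λ/μ, so μ = λ/ρ
μ ≥ 8.3/0.8 = 10.3750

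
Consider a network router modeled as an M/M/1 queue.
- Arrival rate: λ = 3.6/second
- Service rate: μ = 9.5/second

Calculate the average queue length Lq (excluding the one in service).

ρ = λ/μ = 3.6/9.5 = 0.3789
For M/M/1: Lq = λ²/(μ(μ-λ))
Lq = 12.96/(9.5 × 5.90)
Lq = 0.2312 packets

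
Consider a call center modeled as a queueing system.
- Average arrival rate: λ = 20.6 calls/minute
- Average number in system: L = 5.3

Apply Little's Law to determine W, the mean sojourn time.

Little's Law: L = λW, so W = L/λ
W = 5.3/20.6 = 0.2573 minutes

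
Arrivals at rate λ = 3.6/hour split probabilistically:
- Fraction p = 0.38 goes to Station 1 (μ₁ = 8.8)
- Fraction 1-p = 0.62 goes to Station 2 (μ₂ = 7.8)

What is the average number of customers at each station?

Effective rates: λ₁ = 3.6×0.38 = 1.368, λ₂ = 3.6×0.62 = 2.232
Station 1: ρ₁ = 1.368/8.8 = 0.1555, L₁ = ρ₁/(1-ρ₁) = 0.1555/(1-0.1555) = 0.1841
Station 2: ρ₂ = 2.232/7.8 = 0.28615, L₂ = ρ₂/(1-ρ₂) = 0.28615/(1-0.28615) = 0.4009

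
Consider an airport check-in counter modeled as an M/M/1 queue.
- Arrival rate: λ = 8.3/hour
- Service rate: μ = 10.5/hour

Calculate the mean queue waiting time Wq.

First, compute utilization: ρ = λ/μ = 8.3/10.5 = 0.7905
For M/M/1: Wq = λ/(μ(μ-λ))
Wq = 8.3/(10.5 × (10.5-8.3))
Wq = 8.3/(10.5 × 2.20)
Wq = 0.3593 hours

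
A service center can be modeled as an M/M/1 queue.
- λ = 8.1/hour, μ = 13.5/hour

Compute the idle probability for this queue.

ρ = λ/μ = 8.1/13.5 = 0.6000
P(0) = 1 - ρ = 1 - 0.6000 = 0.4000
The server is idle 40.00% of the time.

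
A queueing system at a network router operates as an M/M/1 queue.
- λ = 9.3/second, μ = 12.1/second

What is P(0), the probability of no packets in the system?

ρ = λ/μ = 9.3/12.1 = 0.7686
P(0) = 1 - ρ = 1 - 0.7686 = 0.2314
The server is idle 23.14% of the time.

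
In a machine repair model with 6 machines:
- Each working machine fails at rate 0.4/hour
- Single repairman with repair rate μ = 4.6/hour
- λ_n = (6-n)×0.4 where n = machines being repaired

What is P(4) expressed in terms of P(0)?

P(4)/P(0) = ∏_{i=0}^{4-1} λ_i/μ_{i+1}
= (6-0)×0.4/4.6 × (6-1)×0.4/4.6 × (6-2)×0.4/4.6 × (6-3)×0.4/4.6
= 0.02058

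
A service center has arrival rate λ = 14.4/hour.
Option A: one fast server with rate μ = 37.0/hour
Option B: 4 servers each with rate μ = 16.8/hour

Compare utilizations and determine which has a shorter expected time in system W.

Option A: single server μ = 37.0 (M/M/1)
  ρ_A = 14.4/37.0 = 0.3892
  W_A = 1/(μ-λ) = 1/(37.0-14.4) = 1/22.60 = 0.04425

Option B: 4 servers μ = 16.8 (M/M/4)
  ρ_B = λ/(cμ) = 14.4/(4×16.8) = 0.2143
  Offered load a = λ/μ = cρ = 14.4/16.8 = 0.8571
  P₀ = [ Σₙ₌₀^3 aⁿ/n! + a^4/(4!(1-ρ)) ]⁻¹
  Σ = a^0/0! + a^1/1! + a^2/2! + a^3/3! = 1.0000 + 0.8571 + 0.3673 + 0.1050 = 2.3294
  a^4/(4!(1-ρ)) = 0.53978/(24 × 0.78571) = 0.02862
  P₀ = 1/(2.3294 + 0.02862) = 0.4241
  Lq = P₀·a^4·ρ / (4!(1-ρ)²) = 0.4241 × 0.5398 × 0.2143 / (24 × 0.6173) = 0.003311
  Wq_B = Lq/λ = 0.003311/14.4 = 0.0002299
  W_B = Wq_B + 1/μ = 0.0002299 + 0.05952 = 0.05975

Since W_A = 0.04425 < W_B = 0.05975, Option A (single fast server) has the shorter time in system.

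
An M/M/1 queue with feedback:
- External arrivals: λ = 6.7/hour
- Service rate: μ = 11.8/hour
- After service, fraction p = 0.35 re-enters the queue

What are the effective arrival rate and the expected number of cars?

Effective arrival rate: λ_eff = λ/(1-p) = 6.7/(1-0.35) = 6.7/0.65 = 10.30769
ρ = λ_eff/μ = 10.30769/11.8 = 0.873533
L = ρ/(1-ρ) = 0.873533/(1-0.873533) = 6.9072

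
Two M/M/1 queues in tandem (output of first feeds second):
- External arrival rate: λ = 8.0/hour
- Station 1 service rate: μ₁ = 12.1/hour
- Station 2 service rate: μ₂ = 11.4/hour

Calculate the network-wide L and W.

By Jackson's theorem, each station behaves as independent M/M/1.
Station 1: ρ₁ = 8.0/12.1 = 0.6612, L₁ = ρ₁/(1-ρ₁) = λ/(μ₁-λ) = 8.0/4.10 = 1.95122
Station 2: ρ₂ = 8.0/11.4 = 0.7018, L₂ = ρ₂/(1-ρ₂) = λ/(μ₂-λ) = 8.0/3.40 = 2.35294
Total: L = L₁ + L₂ = 1.95122 + 2.35294 = 4.3042
W = L/λ = 4.3042/8.0 = 0.5380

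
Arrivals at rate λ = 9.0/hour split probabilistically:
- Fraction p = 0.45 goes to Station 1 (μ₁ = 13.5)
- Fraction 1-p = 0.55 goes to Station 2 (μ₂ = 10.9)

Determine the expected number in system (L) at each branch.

Effective rates: λ₁ = 9.0×0.45 = 4.05, λ₂ = 9.0×0.55 = 4.95
Station 1: ρ₁ = 4.05/13.5 = 0.3000, L₁ = ρ₁/(1-ρ₁) = 0.3000/(1-0.3000) = 0.4286
Station 2: ρ₂ = 4.95/10.9 = 0.45413, L₂ = ρ₂/(1-ρ₂) = 0.45413/(1-0.45413) = 0.8319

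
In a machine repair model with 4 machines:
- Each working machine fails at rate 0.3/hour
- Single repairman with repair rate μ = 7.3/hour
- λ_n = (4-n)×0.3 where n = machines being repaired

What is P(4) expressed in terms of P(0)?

P(4)/P(0) = ∏_{i=0}^{4-1} λ_i/μ_{i+1}
= (4-0)×0.3/7.3 × (4-1)×0.3/7.3 × (4-2)×0.3/7.3 × (4-3)×0.3/7.3
= 0.00006845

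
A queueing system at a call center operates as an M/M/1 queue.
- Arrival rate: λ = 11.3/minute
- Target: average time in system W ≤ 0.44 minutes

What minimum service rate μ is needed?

For M/M/1: W = 1/(μ-λ)
Need W ≤ 0.44, so 1/(μ-λ) ≤ 0.44
μ - λ ≥ 1/0.44 = 2.2727
μ ≥ 11.3 + 2.2727 = 13.5727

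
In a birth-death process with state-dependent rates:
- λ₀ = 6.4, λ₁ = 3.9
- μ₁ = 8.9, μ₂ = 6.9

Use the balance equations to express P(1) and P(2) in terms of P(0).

Balance equations:
State 0: λ₀P₀ = μ₁P₁ → P₁ = (λ₀/μ₁)P₀ = (6.4/8.9)P₀ = 0.7191P₀
State 1: P₂ = (λ₀λ₁)/(μ₁μ₂)P₀ = (6.4×3.9)/(8.9×6.9)P₀ = 0.4064P₀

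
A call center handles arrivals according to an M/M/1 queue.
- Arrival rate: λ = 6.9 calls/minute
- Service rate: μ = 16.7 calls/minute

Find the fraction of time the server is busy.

Server utilization: ρ = λ/μ
ρ = 6.9/16.7 = 0.4132
The server is busy 41.32% of the time.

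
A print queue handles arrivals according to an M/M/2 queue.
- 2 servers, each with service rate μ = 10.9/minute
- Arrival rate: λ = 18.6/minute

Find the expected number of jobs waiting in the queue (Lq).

Traffic intensity: ρ = λ/(cμ) = 18.6/(2×10.9) = 0.8532
Since ρ = 0.8532 < 1, system is stable.
Offered load a = λ/μ = cρ = 18.6/10.9 = 1.7064
P₀ = [ Σₙ₌₀^1 aⁿ/n! + a^2/(2!(1-ρ)) ]⁻¹
Σ = a^0/0! + a^1/1! = 1.0000 + 1.7064 = 2.7064
a^2/(2!(1-ρ)) = 2.9119/(2 × 0.14679) = 9.9186
P₀ = 1/(2.7064 + 9.9186) = 0.07921
Lq = P₀·a^2·ρ / (2!(1-ρ)²) = 0.079208 × 2.9119 × 0.85321 / (2 × 0.021547) = 4.5665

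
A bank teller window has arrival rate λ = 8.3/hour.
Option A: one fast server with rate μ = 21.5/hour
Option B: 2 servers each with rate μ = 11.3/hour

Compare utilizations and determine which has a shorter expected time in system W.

Option A: single server μ = 21.5 (M/M/1)
  ρ_A = 8.3/21.5 = 0.3860
  W_A = 1/(μ-λ) = 1/(21.5-8.3) = 1/13.20 = 0.07576

Option B: 2 servers μ = 11.3 (M/M/2)
  ρ_B = λ/(cμ) = 8.3/(2×11.3) = 0.3673
  Offered load a = λ/μ = cρ = 8.3/11.3 = 0.7345
  P₀ = [ Σₙ₌₀^1 aⁿ/n! + a^2/(2!(1-ρ)) ]⁻¹
  Σ = a^0/0! + a^1/1! = 1.0000 + 0.7345 = 1.7345
  a^2/(2!(1-ρ)) = 0.5395/(2 × 0.6327) = 0.4263
  P₀ = 1/(1.7345 + 0.4263) = 0.4628
  Lq = P₀·a^2·ρ / (2!(1-ρ)²) = 0.4628 × 0.5395 × 0.3673 / (2 × 0.4004) = 0.1145
  Wq_B = Lq/λ = 0.1145/8.3 = 0.01380
  W_B = Wq_B + 1/μ = 0.01380 + 0.08850 = 0.1023

Since W_A = 0.07576 < W_B = 0.1023, Option A (single fast server) has the shorter time in system.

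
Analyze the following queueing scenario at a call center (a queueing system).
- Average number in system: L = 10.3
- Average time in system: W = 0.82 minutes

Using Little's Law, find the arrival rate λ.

Little's Law: L = λW, so λ = L/W
λ = 10.3/0.82 = 12.5610 calls/minute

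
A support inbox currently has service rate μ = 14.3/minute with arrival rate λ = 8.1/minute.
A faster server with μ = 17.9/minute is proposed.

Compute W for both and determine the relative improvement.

System 1: ρ₁ = 8.1/14.3 = 0.5664, W₁ = 1/(14.3-8.1) = 0.161290
System 2: ρ₂ = 8.1/17.9 = 0.4525, W₂ = 1/(17.9-8.1) = 0.102041
Improvement: (W₁-W₂)/W₁ = (0.161290-0.102041)/0.161290 = 36.73%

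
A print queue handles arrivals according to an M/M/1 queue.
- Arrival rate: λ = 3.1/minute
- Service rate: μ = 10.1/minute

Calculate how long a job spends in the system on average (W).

First, compute utilization: ρ = λ/μ = 3.1/10.1 = 0.3069
For M/M/1: W = 1/(μ-λ)
W = 1/(10.1-3.1) = 1/7.00
W = 0.1429 minutes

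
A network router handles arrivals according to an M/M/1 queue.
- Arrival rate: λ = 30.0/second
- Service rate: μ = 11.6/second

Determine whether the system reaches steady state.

Stability requires ρ = λ/(cμ) < 1
ρ = 30.0/(1 × 11.6) = 30.0/11.60 = 2.5862
Since 2.5862 ≥ 1, the system is UNSTABLE.
Queue grows without bound. Need μ > λ = 30.0.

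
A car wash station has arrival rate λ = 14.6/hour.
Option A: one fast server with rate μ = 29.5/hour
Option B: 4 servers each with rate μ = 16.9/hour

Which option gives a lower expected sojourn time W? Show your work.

Option A: single server μ = 29.5 (M/M/1)
  ρ_A = 14.6/29.5 = 0.4949
  W_A = 1/(μ-λ) = 1/(29.5-14.6) = 1/14.90 = 0.06711

Option B: 4 servers μ = 16.9 (M/M/4)
  ρ_B = λ/(cμ) = 14.6/(4×16.9) = 0.2160
  Offered load a = λ/μ = cρ = 14.6/16.9 = 0.8639
  P₀ = [ Σₙ₌₀^3 aⁿ/n! + a^4/(4!(1-ρ)) ]⁻¹
  Σ = a^0/0! + a^1/1! + a^2/2! + a^3/3! = 1.0000 + 0.86391 + 0.37317 + 0.10746 = 2.3445
  a^4/(4!(1-ρ)) = 0.5570/(24 × 0.7840) = 0.02960
  P₀ = 1/(2.3445 + 0.02960) = 0.4212
  Lq = P₀·a^4·ρ / (4!(1-ρ)²) = 0.4212 × 0.5570 × 0.2160 / (24 × 0.6147) = 0.003435
  Wq_B = Lq/λ = 0.003435/14.6 = 0.0002353
  W_B = Wq_B + 1/μ = 0.0002353 + 0.05917 = 0.05941

Since W_B = 0.05941 < W_A = 0.06711, Option B (multiple servers) has the shorter time in system.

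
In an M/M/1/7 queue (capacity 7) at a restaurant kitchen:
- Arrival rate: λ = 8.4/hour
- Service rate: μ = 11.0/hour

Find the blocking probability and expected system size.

ρ = λ/μ = 8.4/11.0 = 0.76364
P₀ = (1-ρ)/(1-ρ^(K+1)) = (1-0.76364)/(1-0.76364^8) = 0.2364/0.8844 = 0.2673
P_K = P₀×ρ^K = 0.2673 × 0.76364^7 = 0.2673 × 0.1514 = 0.04047
Blocking probability P_7 = 0.04047 (4.05%)
L = ρ[1 - (K+1)ρ^K + Kρ^(K+1)] / [(1-ρ)(1-ρ^(K+1))]
L = 0.76364 × (1 - 8×0.151433 + 7×0.115640) / ((1 - 0.76364) × (1 - 0.115640)) = 2.1847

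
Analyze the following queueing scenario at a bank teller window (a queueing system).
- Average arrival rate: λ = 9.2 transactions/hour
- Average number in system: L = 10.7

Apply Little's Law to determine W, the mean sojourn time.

Little's Law: L = λW, so W = L/λ
W = 10.7/9.2 = 1.1630 hours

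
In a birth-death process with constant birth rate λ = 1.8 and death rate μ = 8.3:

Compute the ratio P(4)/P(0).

For constant rates: P(n)/P(0) = (λ/μ)^n
P(4)/P(0) = (1.8/8.3)^4 = 0.21687^4 = 0.002212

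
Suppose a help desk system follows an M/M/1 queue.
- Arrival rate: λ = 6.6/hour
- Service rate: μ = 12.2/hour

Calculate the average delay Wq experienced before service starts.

First, compute utilization: ρ = λ/μ = 6.6/12.2 = 0.5410
For M/M/1: Wq = λ/(μ(μ-λ))
Wq = 6.6/(12.2 × (12.2-6.6))
Wq = 6.6/(12.2 × 5.60)
Wq = 0.09660 hours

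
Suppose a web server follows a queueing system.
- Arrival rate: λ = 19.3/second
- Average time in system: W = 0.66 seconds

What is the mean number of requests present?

Little's Law: L = λW
L = 19.3 × 0.66 = 12.7380 requests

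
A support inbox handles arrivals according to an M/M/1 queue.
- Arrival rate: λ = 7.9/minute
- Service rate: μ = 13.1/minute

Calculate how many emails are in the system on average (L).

ρ = λ/μ = 7.9/13.1 = 0.6031
For M/M/1: L = λ/(μ-λ)
L = 7.9/(13.1-7.9) = 7.9/5.20
L = 1.5192 emails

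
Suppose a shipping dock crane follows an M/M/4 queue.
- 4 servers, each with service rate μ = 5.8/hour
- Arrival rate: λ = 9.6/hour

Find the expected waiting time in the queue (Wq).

Traffic intensity: ρ = λ/(cμ) = 9.6/(4×5.8) = 0.4138
Since ρ = 0.4138 < 1, system is stable.
Offered load a = λ/μ = cρ = 9.6/5.8 = 1.6552
P₀ = [ Σₙ₌₀^3 aⁿ/n! + a^4/(4!(1-ρ)) ]⁻¹
Σ = a^0/0! + a^1/1! + a^2/2! + a^3/3! = 1.00000 + 1.65517 + 1.36980 + 0.755751 = 4.7807
a^4/(4!(1-ρ)) = 7.5054/(24 × 0.5862) = 0.5335
P₀ = 1/(4.7807 + 0.5335) = 0.1882
Lq = P₀·a^4·ρ / (4!(1-ρ)²) = 0.18818 × 7.5054 × 0.41379 / (24 × 0.34364) = 0.07086
Wq = Lq/λ = 0.07086/9.6 = 0.007381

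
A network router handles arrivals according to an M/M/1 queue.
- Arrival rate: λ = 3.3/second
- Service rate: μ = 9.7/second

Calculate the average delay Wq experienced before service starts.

First, compute utilization: ρ = λ/μ = 3.3/9.7 = 0.3402
For M/M/1: Wq = λ/(μ(μ-λ))
Wq = 3.3/(9.7 × (9.7-3.3))
Wq = 3.3/(9.7 × 6.40)
Wq = 0.05316 seconds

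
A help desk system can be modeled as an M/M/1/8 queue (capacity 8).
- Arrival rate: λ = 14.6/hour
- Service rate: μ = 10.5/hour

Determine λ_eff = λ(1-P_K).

ρ = λ/μ = 14.6/10.5 = 1.39048
P₀ = (1-ρ)/(1-ρ^(K+1)) = (1-1.39048)/(1-1.39048^9) = -0.3905/-18.4304 = 0.02119
P_K = P₀×ρ^K = 0.02119 × 1.39048^8 = 0.02119 × 13.9739 = 0.2961
λ_eff = λ(1-P_K) = 14.6 × (1 - 0.29606) = 14.6 × 0.70394 = 10.2775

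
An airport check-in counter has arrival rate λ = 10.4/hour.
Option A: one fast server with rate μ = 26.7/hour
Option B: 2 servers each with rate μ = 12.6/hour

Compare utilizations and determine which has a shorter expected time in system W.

Option A: single server μ = 26.7 (M/M/1)
  ρ_A = 10.4/26.7 = 0.3895
  W_A = 1/(μ-λ) = 1/(26.7-10.4) = 1/16.30 = 0.06135

Option B: 2 servers μ = 12.6 (M/M/2)
  ρ_B = λ/(cμ) = 10.4/(2×12.6) = 0.4127
  Offered load a = λ/μ = cρ = 10.4/12.6 = 0.8254
  P₀ = [ Σₙ₌₀^1 aⁿ/n! + a^2/(2!(1-ρ)) ]⁻¹
  Σ = a^0/0! + a^1/1! = 1.0000 + 0.8254 = 1.8254
  a^2/(2!(1-ρ)) = 0.6813/(2 × 0.5873) = 0.5800
  P₀ = 1/(1.8254 + 0.5800) = 0.4157
  Lq = P₀·a^2·ρ / (2!(1-ρ)²) = 0.4157 × 0.6813 × 0.4127 / (2 × 0.3449) = 0.1694
  Wq_B = Lq/λ = 0.1694/10.4 = 0.01629
  W_B = Wq_B + 1/μ = 0.01629 + 0.07937 = 0.09566

Since W_A = 0.06135 < W_B = 0.09566, Option A (single fast server) has the shorter time in system.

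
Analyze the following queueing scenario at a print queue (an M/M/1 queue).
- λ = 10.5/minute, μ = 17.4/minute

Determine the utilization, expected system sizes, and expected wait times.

Step 1: ρ = λ/μ = 10.5/17.4 = 0.6034
Step 2: L = λ/(μ-λ) = 10.5/6.90 = 1.5217
Step 3: Lq = λ²/(μ(μ-λ)) = 110.25/(17.4×6.90) = 0.9183
Step 4: W = 1/(μ-λ) = 1/6.90 = 0.144928
Step 5: Wq = λ/(μ(μ-λ)) = 10.5/(17.4×6.90) = 0.08746
Step 6: P(0) = 1-ρ = 0.3966
Verify: L = λW = 10.5×0.144928 = 1.5217 ✔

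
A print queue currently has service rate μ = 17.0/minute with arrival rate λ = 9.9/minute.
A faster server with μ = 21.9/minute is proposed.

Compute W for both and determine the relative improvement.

System 1: ρ₁ = 9.9/17.0 = 0.5824, W₁ = 1/(17.0-9.9) = 0.140845
System 2: ρ₂ = 9.9/21.9 = 0.4521, W₂ = 1/(21.9-9.9) = 0.0833333
Improvement: (W₁-W₂)/W₁ = (0.140845-0.0833333)/0.140845 = 40.83%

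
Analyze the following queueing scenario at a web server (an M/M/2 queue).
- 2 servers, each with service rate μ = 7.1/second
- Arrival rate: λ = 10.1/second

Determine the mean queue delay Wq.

Traffic intensity: ρ = λ/(cμ) = 10.1/(2×7.1) = 0.7113
Since ρ = 0.7113 < 1, system is stable.
Offered load a = λ/μ = cρ = 10.1/7.1 = 1.4225
P₀ = [ Σₙ₌₀^1 aⁿ/n! + a^2/(2!(1-ρ)) ]⁻¹
Σ = a^0/0! + a^1/1! = 1.0000 + 1.4225 = 2.4225
a^2/(2!(1-ρ)) = 2.0236/(2 × 0.28873) = 3.5043
P₀ = 1/(2.4225 + 3.5043) = 0.1687
Lq = P₀·a^2·ρ / (2!(1-ρ)²) = 0.16872 × 2.0236 × 0.71127 / (2 × 0.083366) = 1.4565
Wq = Lq/λ = 1.4565/10.1 = 0.1442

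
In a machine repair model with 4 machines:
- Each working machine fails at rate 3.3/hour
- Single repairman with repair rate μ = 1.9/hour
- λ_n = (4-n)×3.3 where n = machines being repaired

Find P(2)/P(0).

P(2)/P(0) = ∏_{i=0}^{2-1} λ_i/μ_{i+1}
= (4-0)×3.3/1.9 × (4-1)×3.3/1.9
= 36.1994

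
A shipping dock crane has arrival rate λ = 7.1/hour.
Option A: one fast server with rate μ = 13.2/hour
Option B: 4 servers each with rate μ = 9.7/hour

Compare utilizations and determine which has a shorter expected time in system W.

Option A: single server μ = 13.2 (M/M/1)
  ρ_A = 7.1/13.2 = 0.5379
  W_A = 1/(μ-λ) = 1/(13.2-7.1) = 1/6.10 = 0.1639

Option B: 4 servers μ = 9.7 (M/M/4)
  ρ_B = λ/(cμ) = 7.1/(4×9.7) = 0.1830
  Offered load a = λ/μ = cρ = 7.1/9.7 = 0.7320
  P₀ = [ Σₙ₌₀^3 aⁿ/n! + a^4/(4!(1-ρ)) ]⁻¹
  Σ = a^0/0! + a^1/1! + a^2/2! + a^3/3! = 1.0000 + 0.73196 + 0.26788 + 0.065359 = 2.0652
  a^4/(4!(1-ρ)) = 0.2870/(24 × 0.8170) = 0.01464
  P₀ = 1/(2.0652 + 0.01464) = 0.4808
  Lq = P₀·a^4·ρ / (4!(1-ρ)²) = 0.4808 × 0.2870 × 0.1830 / (24 × 0.6675) = 0.001576
  Wq_B = Lq/λ = 0.001576/7.1 = 0.0002220
  W_B = Wq_B + 1/μ = 0.0002220 + 0.1031 = 0.1033

Since W_B = 0.1033 < W_A = 0.1639, Option B (multiple servers) has the shorter time in system.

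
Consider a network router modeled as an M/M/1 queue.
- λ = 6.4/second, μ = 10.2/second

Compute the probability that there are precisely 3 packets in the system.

ρ = λ/μ = 6.4/10.2 = 0.62745
P(n) = (1-ρ)ρⁿ
P(3) = (1-0.62745) × 0.62745^3
P(3) = 0.3726 × 0.2470
P(3) = 0.09203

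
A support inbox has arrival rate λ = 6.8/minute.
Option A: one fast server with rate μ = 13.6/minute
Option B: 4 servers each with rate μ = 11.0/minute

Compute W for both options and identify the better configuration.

Option A: single server μ = 13.6 (M/M/1)
  ρ_A = 6.8/13.6 = 0.5000
  W_A = 1/(μ-λ) = 1/(13.6-6.8) = 1/6.80 = 0.1471

Option B: 4 servers μ = 11.0 (M/M/4)
  ρ_B = λ/(cμ) = 6.8/(4×11.0) = 0.1545
  Offered load a = λ/μ = cρ = 6.8/11.0 = 0.6182
  P₀ = [ Σₙ₌₀^3 aⁿ/n! + a^4/(4!(1-ρ)) ]⁻¹
  Σ = a^0/0! + a^1/1! + a^2/2! + a^3/3! = 1.0000 + 0.61818 + 0.19107 + 0.039373 = 1.8486
  a^4/(4!(1-ρ)) = 0.14604/(24 × 0.84545) = 0.007197
  P₀ = 1/(1.84863 + 0.00719720) = 0.5388
  Lq = P₀·a^4·ρ / (4!(1-ρ)²) = 0.53884 × 0.14604 × 0.15455 / (24 × 0.71479) = 0.0007089
  Wq_B = Lq/λ = 0.0007089/6.8 = 0.0001043
  W_B = Wq_B + 1/μ = 0.0001043 + 0.09091 = 0.09101

Since W_B = 0.09101 < W_A = 0.1471, Option B (multiple servers) has the shorter time in system.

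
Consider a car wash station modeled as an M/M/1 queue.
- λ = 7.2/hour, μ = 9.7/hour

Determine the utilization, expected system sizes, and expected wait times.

Step 1: ρ = λ/μ = 7.2/9.7 = 0.7423
Step 2: L = λ/(μ-λ) = 7.2/2.50 = 2.8800
Step 3: Lq = λ²/(μ(μ-λ)) = 51.84/(9.7×2.50) = 2.1377
Step 4: W = 1/(μ-λ) = 1/2.50 = 0.4000
Step 5: Wq = λ/(μ(μ-λ)) = 7.2/(9.7×2.50) = 0.2969
Step 6: P(0) = 1-ρ = 0.2577
Verify: L = λW = 7.2×0.4000 = 2.8800 ✔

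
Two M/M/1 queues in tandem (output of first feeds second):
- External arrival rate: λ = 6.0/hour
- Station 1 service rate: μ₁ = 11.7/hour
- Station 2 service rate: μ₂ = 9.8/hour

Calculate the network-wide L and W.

By Jackson's theorem, each station behaves as independent M/M/1.
Station 1: ρ₁ = 6.0/11.7 = 0.5128, L₁ = ρ₁/(1-ρ₁) = λ/(μ₁-λ) = 6.0/5.70 = 1.05263
Station 2: ρ₂ = 6.0/9.8 = 0.6122, L₂ = ρ₂/(1-ρ₂) = λ/(μ₂-λ) = 6.0/3.80 = 1.57895
Total: L = L₁ + L₂ = 1.05263 + 1.57895 = 2.6316
W = L/λ = 2.6316/6.0 = 0.4386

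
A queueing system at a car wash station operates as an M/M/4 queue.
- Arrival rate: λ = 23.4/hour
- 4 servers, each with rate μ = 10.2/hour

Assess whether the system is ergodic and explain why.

Stability requires ρ = λ/(cμ) < 1
ρ = 23.4/(4 × 10.2) = 23.4/40.80 = 0.5735
Since 0.5735 < 1, the system is STABLE.
The servers are busy 57.35% of the time.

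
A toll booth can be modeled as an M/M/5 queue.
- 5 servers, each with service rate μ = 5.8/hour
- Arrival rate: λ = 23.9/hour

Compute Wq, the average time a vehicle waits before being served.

Traffic intensity: ρ = λ/(cμ) = 23.9/(5×5.8) = 0.8241
Since ρ = 0.8241 < 1, system is stable.
Offered load a = λ/μ = cρ = 23.9/5.8 = 4.1207
P₀ = [ Σₙ₌₀^4 aⁿ/n! + a^5/(5!(1-ρ)) ]⁻¹
Σ = a^0/0! + a^1/1! + a^2/2! + a^3/3! + a^4/4! = 1.0000 + 4.1207 + 8.4900 + 11.6616 + 12.0135 = 37.2858
a^5/(5!(1-ρ)) = 1188.0905/(120 × 0.175862) = 56.2984
P₀ = 1/(37.2858 + 56.2984) = 0.01069
Lq = P₀·a^5·ρ / (5!(1-ρ)²) = 0.0106856 × 1188.0905 × 0.824138 / (120 × 0.0309275) = 2.8192
Wq = Lq/λ = 2.8192/23.9 = 0.1180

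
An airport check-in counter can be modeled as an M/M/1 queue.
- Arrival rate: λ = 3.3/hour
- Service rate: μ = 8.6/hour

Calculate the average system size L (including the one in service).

ρ = λ/μ = 3.3/8.6 = 0.3837
For M/M/1: L = λ/(μ-λ)
L = 3.3/(8.6-3.3) = 3.3/5.30
L = 0.6226 passengers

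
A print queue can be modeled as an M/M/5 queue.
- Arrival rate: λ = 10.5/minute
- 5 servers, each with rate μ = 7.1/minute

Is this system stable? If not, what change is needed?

Stability requires ρ = λ/(cμ) < 1
ρ = 10.5/(5 × 7.1) = 10.5/35.50 = 0.2958
Since 0.2958 < 1, the system is STABLE.
The servers are busy 29.58% of the time.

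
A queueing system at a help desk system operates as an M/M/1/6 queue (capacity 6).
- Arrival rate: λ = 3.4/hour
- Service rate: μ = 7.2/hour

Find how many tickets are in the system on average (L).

ρ = λ/μ = 3.4/7.2 = 0.47222
P₀ = (1-ρ)/(1-ρ^(K+1)) = (1-0.47222)/(1-0.47222^7) = 0.5278/0.9948 = 0.5306
P_K = P₀×ρ^K = 0.53056 × 0.47222^6 = 0.53056 × 0.011088 = 0.005883
L = ρ[1 - (K+1)ρ^K + Kρ^(K+1)] / [(1-ρ)(1-ρ^(K+1))]
L = 0.47222 × (1 - 7×0.01109 + 6×0.005236) / ((1 - 0.47222) × (1 - 0.005236)) = 0.8579 tickets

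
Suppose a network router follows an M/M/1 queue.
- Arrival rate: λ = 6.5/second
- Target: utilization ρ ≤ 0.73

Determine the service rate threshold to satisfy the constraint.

ρ = λ/μ, so μ = λ/ρ
μ ≥ 6.5/0.73 = 8.9041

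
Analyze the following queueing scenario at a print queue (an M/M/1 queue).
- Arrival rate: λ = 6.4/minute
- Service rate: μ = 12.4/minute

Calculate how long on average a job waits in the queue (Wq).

First, compute utilization: ρ = λ/μ = 6.4/12.4 = 0.5161
For M/M/1: Wq = λ/(μ(μ-λ))
Wq = 6.4/(12.4 × (12.4-6.4))
Wq = 6.4/(12.4 × 6.00)
Wq = 0.08602 minutes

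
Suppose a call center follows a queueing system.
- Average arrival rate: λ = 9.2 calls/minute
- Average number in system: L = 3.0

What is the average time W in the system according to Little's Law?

Little's Law: L = λW, so W = L/λ
W = 3.0/9.2 = 0.3261 minutes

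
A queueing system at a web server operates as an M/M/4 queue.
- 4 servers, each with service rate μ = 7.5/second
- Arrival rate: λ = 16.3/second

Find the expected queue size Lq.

Traffic intensity: ρ = λ/(cμ) = 16.3/(4×7.5) = 0.5433
Since ρ = 0.5433 < 1, system is stable.
Offered load a = λ/μ = cρ = 16.3/7.5 = 2.1733
P₀ = [ Σₙ₌₀^3 aⁿ/n! + a^4/(4!(1-ρ)) ]⁻¹
Σ = a^0/0! + a^1/1! + a^2/2! + a^3/3! = 1.0000 + 2.1733 + 2.3617 + 1.7109 = 7.2459
a^4/(4!(1-ρ)) = 22.3103/(24 × 0.45667) = 2.0356
P₀ = 1/(7.2459 + 2.0356) = 0.1077
Lq = P₀·a^4·ρ / (4!(1-ρ)²) = 0.1077 × 22.3103 × 0.5433 / (24 × 0.2085) = 0.2609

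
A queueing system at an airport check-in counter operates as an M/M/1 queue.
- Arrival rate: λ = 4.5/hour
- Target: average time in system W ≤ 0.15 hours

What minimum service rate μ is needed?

For M/M/1: W = 1/(μ-λ)
Need W ≤ 0.15, so 1/(μ-λ) ≤ 0.15
μ - λ ≥ 1/0.15 = 6.6667
μ ≥ 4.5 + 6.6667 = 11.1667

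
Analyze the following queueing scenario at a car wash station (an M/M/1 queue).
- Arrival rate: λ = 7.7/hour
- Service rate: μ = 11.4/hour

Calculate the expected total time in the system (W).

First, compute utilization: ρ = λ/μ = 7.7/11.4 = 0.6754
For M/M/1: W = 1/(μ-λ)
W = 1/(11.4-7.7) = 1/3.70
W = 0.2703 hours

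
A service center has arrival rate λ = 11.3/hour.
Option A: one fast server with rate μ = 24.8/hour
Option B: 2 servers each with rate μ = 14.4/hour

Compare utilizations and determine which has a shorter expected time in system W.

Option A: single server μ = 24.8 (M/M/1)
  ρ_A = 11.3/24.8 = 0.4556
  W_A = 1/(μ-λ) = 1/(24.8-11.3) = 1/13.50 = 0.07407

Option B: 2 servers μ = 14.4 (M/M/2)
  ρ_B = λ/(cμ) = 11.3/(2×14.4) = 0.3924
  Offered load a = λ/μ = cρ = 11.3/14.4 = 0.7847
  P₀ = [ Σₙ₌₀^1 aⁿ/n! + a^2/(2!(1-ρ)) ]⁻¹
  Σ = a^0/0! + a^1/1! = 1.0000 + 0.7847 = 1.7847
  a^2/(2!(1-ρ)) = 0.6158/(2 × 0.6076) = 0.5067
  P₀ = 1/(1.7847 + 0.5067) = 0.4364
  Lq = P₀·a^2·ρ / (2!(1-ρ)²) = 0.4364 × 0.6158 × 0.3924 / (2 × 0.3692) = 0.1428
  Wq_B = Lq/λ = 0.1428/11.3 = 0.01264
  W_B = Wq_B + 1/μ = 0.01264 + 0.06944 = 0.08208

Since W_A = 0.07407 < W_B = 0.08208, Option A (single fast server) has the shorter time in system.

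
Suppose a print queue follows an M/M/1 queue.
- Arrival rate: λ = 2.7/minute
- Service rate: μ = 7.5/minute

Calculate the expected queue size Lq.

ρ = λ/μ = 2.7/7.5 = 0.3600
For M/M/1: Lq = λ²/(μ(μ-λ))
Lq = 7.29/(7.5 × 4.80)
Lq = 0.2025 jobs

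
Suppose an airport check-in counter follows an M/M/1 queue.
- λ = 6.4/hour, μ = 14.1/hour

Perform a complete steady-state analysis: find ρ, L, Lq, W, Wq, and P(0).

Step 1: ρ = λ/μ = 6.4/14.1 = 0.4539
Step 2: L = λ/(μ-λ) = 6.4/7.70 = 0.8312
Step 3: Lq = λ²/(μ(μ-λ)) = 40.96/(14.1×7.70) = 0.3773
Step 4: W = 1/(μ-λ) = 1/7.70 = 0.12987
Step 5: Wq = λ/(μ(μ-λ)) = 6.4/(14.1×7.70) = 0.05895
Step 6: P(0) = 1-ρ = 0.5461
Verify: L = λW = 6.4×0.12987 = 0.8312 ✔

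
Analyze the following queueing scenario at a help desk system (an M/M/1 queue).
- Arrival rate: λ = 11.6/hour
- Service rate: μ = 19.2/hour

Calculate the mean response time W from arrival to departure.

First, compute utilization: ρ = λ/μ = 11.6/19.2 = 0.6042
For M/M/1: W = 1/(μ-λ)
W = 1/(19.2-11.6) = 1/7.60
W = 0.1316 hours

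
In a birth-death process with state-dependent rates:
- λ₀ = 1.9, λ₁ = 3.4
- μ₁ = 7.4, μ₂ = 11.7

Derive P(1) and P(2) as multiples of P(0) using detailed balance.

Balance equations:
State 0: λ₀P₀ = μ₁P₁ → P₁ = (λ₀/μ₁)P₀ = (1.9/7.4)P₀ = 0.2568P₀
State 1: P₂ = (λ₀λ₁)/(μ₁μ₂)P₀ = (1.9×3.4)/(7.4×11.7)P₀ = 0.07461P₀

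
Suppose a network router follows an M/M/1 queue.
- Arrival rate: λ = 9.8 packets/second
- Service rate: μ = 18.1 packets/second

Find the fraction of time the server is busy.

Server utilization: ρ = λ/μ
ρ = 9.8/18.1 = 0.5414
The server is busy 54.14% of the time.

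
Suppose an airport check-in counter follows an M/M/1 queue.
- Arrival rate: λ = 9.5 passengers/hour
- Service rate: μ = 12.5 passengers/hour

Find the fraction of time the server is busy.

Server utilization: ρ = λ/μ
ρ = 9.5/12.5 = 0.7600
The server is busy 76.00% of the time.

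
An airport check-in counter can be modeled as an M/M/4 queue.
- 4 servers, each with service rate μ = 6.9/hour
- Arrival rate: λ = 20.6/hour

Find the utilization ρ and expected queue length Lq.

Traffic intensity: ρ = λ/(cμ) = 20.6/(4×6.9) = 0.7464
Since ρ = 0.7464 < 1, system is stable.
Offered load a = λ/μ = cρ = 20.6/6.9 = 2.9855
P₀ = [ Σₙ₌₀^3 aⁿ/n! + a^4/(4!(1-ρ)) ]⁻¹
Σ = a^0/0! + a^1/1! + a^2/2! + a^3/3! = 1.0000 + 2.9855 + 4.4566 + 4.4351 = 12.8772
a^4/(4!(1-ρ)) = 79.4461/(24 × 0.253623) = 13.0519
P₀ = 1/(12.8772 + 13.0519) = 0.03857
Lq = P₀·a^4·ρ / (4!(1-ρ)²) = 0.038567 × 79.4461 × 0.74638 / (24 × 0.064325) = 1.4813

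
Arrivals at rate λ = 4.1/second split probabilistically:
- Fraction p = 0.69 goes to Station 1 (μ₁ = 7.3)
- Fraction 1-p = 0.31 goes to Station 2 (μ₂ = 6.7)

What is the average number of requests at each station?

Effective rates: λ₁ = 4.1×0.69 = 2.829, λ₂ = 4.1×0.31 = 1.271
Station 1: ρ₁ = 2.829/7.3 = 0.3875, L₁ = ρ₁/(1-ρ₁) = 0.3875/(1-0.3875) = 0.6327
Station 2: ρ₂ = 1.271/6.7 = 0.1897, L₂ = ρ₂/(1-ρ₂) = 0.1897/(1-0.1897) = 0.2341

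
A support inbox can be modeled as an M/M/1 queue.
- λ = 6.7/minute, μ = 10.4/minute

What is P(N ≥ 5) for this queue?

ρ = λ/μ = 6.7/10.4 = 0.64423
P(N ≥ n) = ρⁿ
P(N ≥ 5) = 0.64423^5
P(N ≥ 5) = 0.1110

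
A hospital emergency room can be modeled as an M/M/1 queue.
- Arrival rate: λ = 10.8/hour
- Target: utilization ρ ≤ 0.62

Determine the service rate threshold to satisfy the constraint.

ρ = λ/μ, so μ = λ/ρ
μ ≥ 10.8/0.62 = 17.4194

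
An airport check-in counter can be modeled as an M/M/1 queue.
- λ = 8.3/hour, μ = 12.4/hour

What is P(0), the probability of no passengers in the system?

ρ = λ/μ = 8.3/12.4 = 0.6694
P(0) = 1 - ρ = 1 - 0.6694 = 0.3306
The server is idle 33.06% of the time.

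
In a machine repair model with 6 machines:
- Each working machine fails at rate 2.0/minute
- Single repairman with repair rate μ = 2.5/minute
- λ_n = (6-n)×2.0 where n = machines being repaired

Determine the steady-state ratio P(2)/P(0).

P(2)/P(0) = ∏_{i=0}^{2-1} λ_i/μ_{i+1}
= (6-0)×2.0/2.5 × (6-1)×2.0/2.5
= 19.2000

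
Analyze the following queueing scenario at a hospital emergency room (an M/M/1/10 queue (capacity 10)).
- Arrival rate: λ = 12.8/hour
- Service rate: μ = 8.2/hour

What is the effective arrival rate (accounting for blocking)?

ρ = λ/μ = 12.8/8.2 = 1.5609756
P₀ = (1-ρ)/(1-ρ^(K+1)) = (1-1.5609756)/(1-1.5609756^11) = -0.56098/-133.0779 = 0.004215
P_K = P₀×ρ^K = 0.0042154 × 1.5609756^10 = 0.0042154 × 85.8937 = 0.3621
λ_eff = λ(1-P_K) = 12.8 × (1 - 0.36208) = 12.8 × 0.63792 = 8.1654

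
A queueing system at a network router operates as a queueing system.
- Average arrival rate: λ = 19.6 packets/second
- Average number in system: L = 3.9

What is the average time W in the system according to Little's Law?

Little's Law: L = λW, so W = L/λ
W = 3.9/19.6 = 0.1990 seconds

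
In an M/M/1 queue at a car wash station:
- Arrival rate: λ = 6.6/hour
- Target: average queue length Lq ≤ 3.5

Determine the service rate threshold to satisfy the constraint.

For M/M/1: Lq = λ²/(μ(μ-λ))
Need Lq ≤ 3.5, i.e. μ(μ-λ) ≥ λ²/3.5
μ² - 6.6μ - 43.56/3.5 ≥ 0  →  μ² - 6.6μ - 12.445714 ≥ 0
Quadratic formula (positive root): μ = [λ + √(λ² + 4×12.445714)]/2
Discriminant: 43.56 + 4×12.445714 = 93.3429, √93.3429 = 9.6614
μ ≥ (6.6 + 9.6614)/2 = 8.1307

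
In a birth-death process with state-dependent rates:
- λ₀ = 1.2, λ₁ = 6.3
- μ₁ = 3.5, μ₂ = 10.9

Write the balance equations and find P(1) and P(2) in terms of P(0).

Balance equations:
State 0: λ₀P₀ = μ₁P₁ → P₁ = (λ₀/μ₁)P₀ = (1.2/3.5)P₀ = 0.3429P₀
State 1: P₂ = (λ₀λ₁)/(μ₁μ₂)P₀ = (1.2×6.3)/(3.5×10.9)P₀ = 0.1982P₀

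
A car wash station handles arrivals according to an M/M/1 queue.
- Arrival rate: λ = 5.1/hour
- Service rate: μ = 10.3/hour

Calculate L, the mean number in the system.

ρ = λ/μ = 5.1/10.3 = 0.4951
For M/M/1: L = λ/(μ-λ)
L = 5.1/(10.3-5.1) = 5.1/5.20
L = 0.9808 cars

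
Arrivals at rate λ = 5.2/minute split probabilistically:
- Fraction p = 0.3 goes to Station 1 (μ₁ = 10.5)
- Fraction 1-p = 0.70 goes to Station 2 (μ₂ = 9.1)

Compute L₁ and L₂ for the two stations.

Effective rates: λ₁ = 5.2×0.3 = 1.56, λ₂ = 5.2×0.70 = 3.64
Station 1: ρ₁ = 1.56/10.5 = 0.1486, L₁ = ρ₁/(1-ρ₁) = 0.1486/(1-0.1486) = 0.1745
Station 2: ρ₂ = 3.64/9.1 = 0.4000, L₂ = ρ₂/(1-ρ₂) = 0.4000/(1-0.4000) = 0.6667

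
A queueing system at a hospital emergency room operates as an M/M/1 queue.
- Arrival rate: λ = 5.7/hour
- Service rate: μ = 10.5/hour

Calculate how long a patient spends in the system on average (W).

First, compute utilization: ρ = λ/μ = 5.7/10.5 = 0.5429
For M/M/1: W = 1/(μ-λ)
W = 1/(10.5-5.7) = 1/4.80
W = 0.2083 hours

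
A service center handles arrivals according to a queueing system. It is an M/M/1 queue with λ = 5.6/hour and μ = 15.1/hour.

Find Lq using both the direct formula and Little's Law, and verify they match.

Method 1 (direct): Lq = λ²/(μ(μ-λ)) = 31.36/(15.1 × 9.50) = 0.2186

Method 2 (Little's Law):
W = 1/(μ-λ) = 1/9.50 = 0.10526
Wq = W - 1/μ = 0.10526 - 0.066225 = 0.03904
Lq = λWq = 5.6 × 0.03904 = 0.2186 ✔ (matches Method 1)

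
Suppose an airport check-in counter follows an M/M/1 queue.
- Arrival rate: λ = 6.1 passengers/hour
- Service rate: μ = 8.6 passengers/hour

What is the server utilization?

Server utilization: ρ = λ/μ
ρ = 6.1/8.6 = 0.7093
The server is busy 70.93% of the time.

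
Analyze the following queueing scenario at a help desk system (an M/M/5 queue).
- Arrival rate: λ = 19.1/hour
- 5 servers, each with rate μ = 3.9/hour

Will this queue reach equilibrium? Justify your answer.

Stability requires ρ = λ/(cμ) < 1
ρ = 19.1/(5 × 3.9) = 19.1/19.50 = 0.9795
Since 0.9795 < 1, the system is STABLE.
The servers are busy 97.95% of the time.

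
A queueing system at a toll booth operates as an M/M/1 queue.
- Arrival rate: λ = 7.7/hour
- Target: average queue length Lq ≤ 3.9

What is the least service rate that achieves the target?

For M/M/1: Lq = λ²/(μ(μ-λ))
Need Lq ≤ 3.9, i.e. μ(μ-λ) ≥ λ²/3.9
μ² - 7.7μ - 59.29/3.9 ≥ 0  →  μ² - 7.7μ - 15.202564 ≥ 0
Quadratic formula (positive root): μ = [λ + √(λ² + 4×15.202564)]/2
Discriminant: 59.29 + 4×15.202564 = 120.1003, √120.1003 = 10.9590
μ ≥ (7.7 + 10.9590)/2 = 9.3295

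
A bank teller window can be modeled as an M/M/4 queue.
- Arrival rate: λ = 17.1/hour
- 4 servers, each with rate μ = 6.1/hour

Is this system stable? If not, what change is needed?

Stability requires ρ = λ/(cμ) < 1
ρ = 17.1/(4 × 6.1) = 17.1/24.40 = 0.7008
Since 0.7008 < 1, the system is STABLE.
The servers are busy 70.08% of the time.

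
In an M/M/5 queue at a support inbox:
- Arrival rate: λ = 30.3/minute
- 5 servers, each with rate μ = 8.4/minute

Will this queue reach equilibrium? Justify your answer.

Stability requires ρ = λ/(cμ) < 1
ρ = 30.3/(5 × 8.4) = 30.3/42.00 = 0.7214
Since 0.7214 < 1, the system is STABLE.
The servers are busy 72.14% of the time.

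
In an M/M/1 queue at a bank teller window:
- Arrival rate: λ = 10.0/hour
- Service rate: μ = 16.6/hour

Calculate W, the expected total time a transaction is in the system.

First, compute utilization: ρ = λ/μ = 10.0/16.6 = 0.6024
For M/M/1: W = 1/(μ-λ)
W = 1/(16.6-10.0) = 1/6.60
W = 0.1515 hours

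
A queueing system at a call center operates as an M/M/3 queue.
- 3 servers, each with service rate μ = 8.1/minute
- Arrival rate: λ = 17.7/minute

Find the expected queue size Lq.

Traffic intensity: ρ = λ/(cμ) = 17.7/(3×8.1) = 0.7284
Since ρ = 0.7284 < 1, system is stable.
Offered load a = λ/μ = cρ = 17.7/8.1 = 2.1852
P₀ = [ Σₙ₌₀^2 aⁿ/n! + a^3/(3!(1-ρ)) ]⁻¹
Σ = a^0/0! + a^1/1! + a^2/2! = 1.0000 + 2.1852 + 2.3875 = 5.5727
a^3/(3!(1-ρ)) = 10.4343/(6 × 0.271605) = 6.4029
P₀ = 1/(5.5727 + 6.4029) = 0.08350
Lq = P₀·a^3·ρ / (3!(1-ρ)²) = 0.083503 × 10.4343 × 0.72840 / (6 × 0.073769) = 1.4339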